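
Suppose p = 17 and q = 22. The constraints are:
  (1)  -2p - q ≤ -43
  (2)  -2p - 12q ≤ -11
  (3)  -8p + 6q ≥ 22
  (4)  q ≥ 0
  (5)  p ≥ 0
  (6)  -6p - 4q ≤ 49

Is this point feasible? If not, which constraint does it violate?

Constraint (3): -8p + 6q = -4, which is not ≥ 22. All other constraints are satisfied.

not feasible — violates (3)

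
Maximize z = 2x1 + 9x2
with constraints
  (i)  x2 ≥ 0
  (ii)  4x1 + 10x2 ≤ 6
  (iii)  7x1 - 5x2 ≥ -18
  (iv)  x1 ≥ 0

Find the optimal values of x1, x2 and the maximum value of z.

Vertices and z = 2x1 + 9x2:
  (3/2, 0) → z = 3
  (0, 0) → z = 0
  (0, 3/5) → z = 27/5

The optimum lies where 4x1 + 10x2 = 6 and x1 = 0.
Solving simultaneously gives x1 = 0, x2 = 3/5.

x1 = 0, x2 = 3/5, maximum z = 27/5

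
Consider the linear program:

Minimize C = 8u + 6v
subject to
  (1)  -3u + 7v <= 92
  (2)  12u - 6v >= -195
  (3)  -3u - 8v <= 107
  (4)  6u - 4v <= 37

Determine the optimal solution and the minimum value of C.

Vertices and C = 8u + 6v:
  (-271/22, 173/22) → C = -565/11
  (209/10, 221/10) → C = 1499/5
  (-367/19, -233/38) → C = -3635/19
  (-11/5, -251/20) → C = -929/10

u = -367/19, v = -233/38, minimum C = -3635/19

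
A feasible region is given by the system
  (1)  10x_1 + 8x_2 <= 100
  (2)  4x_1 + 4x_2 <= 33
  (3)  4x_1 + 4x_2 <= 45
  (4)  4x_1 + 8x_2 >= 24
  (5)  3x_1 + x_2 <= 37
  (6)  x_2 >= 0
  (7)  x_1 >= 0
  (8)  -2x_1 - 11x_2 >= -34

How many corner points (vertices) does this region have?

5

Of the 27 pairwise boundary intersections, those satisfying every inequality are:
  (33/4, 0)
  (227/36, 35/18)
  (6, 0)
  (0, 3)
  (0, 34/11)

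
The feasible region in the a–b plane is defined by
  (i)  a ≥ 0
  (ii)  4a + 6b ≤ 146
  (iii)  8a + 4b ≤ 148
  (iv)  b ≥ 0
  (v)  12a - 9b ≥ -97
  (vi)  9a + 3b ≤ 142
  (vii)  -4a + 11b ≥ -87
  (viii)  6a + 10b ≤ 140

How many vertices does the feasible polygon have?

Of the 28 pairwise boundary intersections, those satisfying every inequality are:
  (0, 0)
  (0, 97/9)
  (142/9, 0)
  (5/3, 13)
  (125/9, 17/3)

5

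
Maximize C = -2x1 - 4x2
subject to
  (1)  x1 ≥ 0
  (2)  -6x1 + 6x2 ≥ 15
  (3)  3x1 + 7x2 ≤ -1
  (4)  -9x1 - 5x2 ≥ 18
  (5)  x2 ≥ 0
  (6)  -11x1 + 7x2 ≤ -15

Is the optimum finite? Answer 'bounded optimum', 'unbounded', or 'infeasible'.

The boundaries x2 = 0 and -11x1 + 7x2 = -15 meet at (15/11, 0), but that point violates -6x1 + 6x2 ≥ 15. Every candidate vertex is excluded by some other constraint, so the feasible region is empty.

infeasible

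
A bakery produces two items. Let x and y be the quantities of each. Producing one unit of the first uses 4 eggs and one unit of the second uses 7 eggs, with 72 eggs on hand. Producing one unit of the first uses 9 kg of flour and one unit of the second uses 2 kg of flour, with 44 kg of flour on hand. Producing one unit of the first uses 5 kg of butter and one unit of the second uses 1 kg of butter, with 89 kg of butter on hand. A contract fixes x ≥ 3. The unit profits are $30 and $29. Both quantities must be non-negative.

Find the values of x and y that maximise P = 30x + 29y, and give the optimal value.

The binding constraints are 9x + 2y = 44 and x = 3.
Solving simultaneously gives x = 3, y = 17/2.

x = 3, y = 17/2, maximum P = 673/2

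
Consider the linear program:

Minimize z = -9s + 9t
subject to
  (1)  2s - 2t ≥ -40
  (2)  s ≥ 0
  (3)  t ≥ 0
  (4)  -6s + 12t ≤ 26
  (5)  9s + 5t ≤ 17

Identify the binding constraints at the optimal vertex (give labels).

(3) and (5)

Corner points and z = -9s + 9t:
  (0, 0) → z = 0
  (0, 13/6) → z = 39/2
  (17/9, 0) → z = -17
  (37/69, 56/23) → z = 393/23

The minimum is at (17/9, 0). Substituting into each constraint, equality holds for (3) and (5); the remaining constraints have slack.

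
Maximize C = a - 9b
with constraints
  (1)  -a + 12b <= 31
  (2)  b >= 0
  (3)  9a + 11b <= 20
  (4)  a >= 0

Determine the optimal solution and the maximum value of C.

a = 20/9, b = 0, maximum C = 20/9

Corner points and C = a - 9b:
  (20/9, 0) → C = 20/9
  (0, 0) → C = 0
  (0, 20/11) → C = -180/11

The optimum lies where b = 0 and 9a + 11b = 20.
Solving simultaneously gives a = 20/9, b = 0.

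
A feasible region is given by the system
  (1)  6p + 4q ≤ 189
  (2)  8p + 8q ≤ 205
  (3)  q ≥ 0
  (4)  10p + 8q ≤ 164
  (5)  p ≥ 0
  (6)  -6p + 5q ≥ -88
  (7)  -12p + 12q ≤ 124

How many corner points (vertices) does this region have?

Of the 21 pairwise boundary intersections, those satisfying every inequality are:
  (0, 0)
  (44/3, 0)
  (762/49, 52/49)
  (122/27, 401/27)
  (0, 31/3)

5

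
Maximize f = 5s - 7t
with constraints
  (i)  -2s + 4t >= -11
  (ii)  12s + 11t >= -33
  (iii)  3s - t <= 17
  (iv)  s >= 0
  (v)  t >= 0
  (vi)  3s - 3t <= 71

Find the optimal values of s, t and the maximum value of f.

Vertices and f = 5s - 7t:
  (57/10, 1/10) → f = 139/5
  (11/2, 0) → f = 55/2
  (0, 0) → f = 0
The feasible region is unbounded (it extends along (0, 1), (1, 3)), but f strictly decreases along every unbounded feasible direction, so there is no improving ray and the maximum is attained at a vertex.

The binding constraints are -2s + 4t = -11 and 3s - t = 17.
Solving simultaneously gives s = 57/10, t = 1/10.

s = 57/10, t = 1/10, maximum f = 139/5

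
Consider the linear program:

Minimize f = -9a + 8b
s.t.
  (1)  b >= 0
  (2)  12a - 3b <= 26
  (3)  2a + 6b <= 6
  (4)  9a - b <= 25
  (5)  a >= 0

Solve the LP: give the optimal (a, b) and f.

a = 13/6, b = 0, minimum f = -39/2

Vertices and f = -9a + 8b:
  (13/6, 0) → f = -39/2
  (0, 0) → f = 0
  (29/13, 10/39) → f = -703/39
  (0, 1) → f = 8

At the optimal vertex, b = 0 and 12a - 3b = 26.
Solving simultaneously gives a = 13/6, b = 0.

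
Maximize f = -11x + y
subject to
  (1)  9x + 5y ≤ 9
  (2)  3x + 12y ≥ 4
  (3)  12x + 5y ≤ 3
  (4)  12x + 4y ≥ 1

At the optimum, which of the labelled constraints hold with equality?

(3) and (4)

Feasible corners and f = -11x + y:
  (16/129, 13/43) → f = -137/129
  (-1/33, 15/44) → f = 89/132
  (-7/12, 2) → f = 101/12

The maximum is at (-7/12, 2). Substituting into each constraint, equality holds for (3) and (4); the remaining constraints have slack.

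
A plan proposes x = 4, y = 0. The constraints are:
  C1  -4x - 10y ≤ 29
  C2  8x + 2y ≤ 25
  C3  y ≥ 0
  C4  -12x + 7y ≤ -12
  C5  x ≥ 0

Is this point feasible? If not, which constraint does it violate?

not feasible — violates C2

Constraint C2: 8x + 2y = 32, which is not ≤ 25. All other constraints are satisfied.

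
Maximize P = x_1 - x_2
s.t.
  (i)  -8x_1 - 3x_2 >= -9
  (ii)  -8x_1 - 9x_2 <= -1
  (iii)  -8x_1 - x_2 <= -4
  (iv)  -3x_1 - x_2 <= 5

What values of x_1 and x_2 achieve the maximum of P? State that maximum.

The binding constraints are -8x_1 - 3x_2 = -9 and -8x_1 - 9x_2 = -1.
Solving simultaneously gives x_1 = 13/8, x_2 = -4/3.

x_1 = 13/8, x_2 = -4/3, maximum P = 71/24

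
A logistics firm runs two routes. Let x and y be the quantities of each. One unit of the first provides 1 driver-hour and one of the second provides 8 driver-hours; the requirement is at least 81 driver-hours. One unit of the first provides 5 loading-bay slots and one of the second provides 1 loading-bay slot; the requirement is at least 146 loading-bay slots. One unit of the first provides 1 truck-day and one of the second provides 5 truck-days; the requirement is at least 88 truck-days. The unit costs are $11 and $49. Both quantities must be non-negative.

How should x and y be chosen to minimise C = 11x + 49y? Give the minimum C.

x = 107/4, y = 49/4, minimum C = 1789/2

Extreme points and C = 11x + 49y:
  (0, 146) → C = 7154
  (88, 0) → C = 968
  (107/4, 49/4) → C = 1789/2
The feasible region is unbounded (it extends along (0, 1), (1, 0)), but C strictly increases along every unbounded feasible direction, so there is no improving ray and the minimum is attained at a vertex.

At the optimal vertex, 5x + y = 146 and x + 5y = 88.
Solving simultaneously gives x = 107/4, y = 49/4.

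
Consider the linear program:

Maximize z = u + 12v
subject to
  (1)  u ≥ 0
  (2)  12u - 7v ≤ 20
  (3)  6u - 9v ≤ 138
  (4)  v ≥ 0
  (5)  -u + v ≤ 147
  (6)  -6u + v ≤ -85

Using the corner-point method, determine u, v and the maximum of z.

Extreme points and z = u + 12v:
  (1049/5, 1784/5) → z = 22457/5
  (115/6, 30) → z = 2275/6
  (232/5, 967/5) → z = 11836/5

At the optimal vertex, 12u - 7v = 20 and -u + v = 147.
Solving simultaneously gives u = 1049/5, v = 1784/5.

u = 1049/5, v = 1784/5, maximum z = 22457/5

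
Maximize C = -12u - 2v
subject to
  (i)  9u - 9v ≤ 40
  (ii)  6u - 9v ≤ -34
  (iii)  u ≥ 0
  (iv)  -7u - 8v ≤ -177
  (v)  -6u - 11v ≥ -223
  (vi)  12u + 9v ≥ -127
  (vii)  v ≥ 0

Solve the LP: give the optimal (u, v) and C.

Vertices and C = -12u - 2v:
  (1321/111, 1300/111) → C = -18452/111
  (1633/120, 257/20) → C = -189
  (163/29, 499/29) → C = -2954/29

The optimum lies where -7u - 8v = -177 and -6u - 11v = -223.
Solving simultaneously gives u = 163/29, v = 499/29.

u = 163/29, v = 499/29, maximum C = -2954/29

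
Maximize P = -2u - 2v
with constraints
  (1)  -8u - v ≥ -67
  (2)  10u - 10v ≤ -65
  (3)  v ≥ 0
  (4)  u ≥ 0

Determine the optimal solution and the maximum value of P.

Vertices and P = -2u - 2v:
  (121/18, 119/9) → P = -359/9
  (0, 67) → P = -134
  (0, 13/2) → P = -13

The binding constraints are 10u - 10v = -65 and u = 0.
Solving simultaneously gives u = 0, v = 13/2.

u = 0, v = 13/2, maximum P = -13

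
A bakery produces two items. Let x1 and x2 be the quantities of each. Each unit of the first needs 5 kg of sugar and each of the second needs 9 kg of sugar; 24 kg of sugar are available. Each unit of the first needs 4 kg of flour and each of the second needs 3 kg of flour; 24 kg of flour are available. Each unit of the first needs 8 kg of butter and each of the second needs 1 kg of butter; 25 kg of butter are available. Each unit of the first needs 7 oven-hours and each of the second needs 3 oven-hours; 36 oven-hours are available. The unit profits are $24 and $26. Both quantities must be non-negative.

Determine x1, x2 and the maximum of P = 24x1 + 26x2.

Vertices and P = 24x1 + 26x2:
  (0, 0) → P = 0
  (0, 8/3) → P = 208/3
  (25/8, 0) → P = 75
  (3, 1) → P = 98

x1 = 3, x2 = 1, maximum P = 98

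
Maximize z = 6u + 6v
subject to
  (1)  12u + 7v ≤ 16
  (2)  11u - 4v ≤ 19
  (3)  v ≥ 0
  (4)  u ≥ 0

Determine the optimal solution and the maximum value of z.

u = 0, v = 16/7, maximum z = 96/7

Corner points and z = 6u + 6v:
  (4/3, 0) → z = 8
  (0, 16/7) → z = 96/7
  (0, 0) → z = 0

The binding constraints are 12u + 7v = 16 and u = 0.
Solving simultaneously gives u = 0, v = 16/7.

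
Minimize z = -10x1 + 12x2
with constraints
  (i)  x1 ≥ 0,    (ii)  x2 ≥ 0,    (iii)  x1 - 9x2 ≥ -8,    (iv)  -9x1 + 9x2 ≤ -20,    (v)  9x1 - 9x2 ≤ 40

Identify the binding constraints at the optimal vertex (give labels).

Feasible corners and z = -10x1 + 12x2:
  (20/9, 0) → z = -200/9
  (40/9, 0) → z = -400/9
  (7/2, 23/18) → z = -59/3
  (6, 14/9) → z = -124/3

The minimum is at (40/9, 0). Substituting into each constraint, equality holds for (ii) and (v); the remaining constraints have slack.

(ii) and (v)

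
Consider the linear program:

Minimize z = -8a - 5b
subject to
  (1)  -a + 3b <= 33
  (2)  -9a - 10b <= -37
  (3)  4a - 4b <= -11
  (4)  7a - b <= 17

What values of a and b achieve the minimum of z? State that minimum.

Feasible corners and z = -8a - 5b:
  (-219/37, 334/37) → z = 82/37
  (21/5, 62/5) → z = -478/5
  (1/2, 13/4) → z = -81/4
  (79/24, 145/24) → z = -1357/24

a = 21/5, b = 62/5, minimum z = -478/5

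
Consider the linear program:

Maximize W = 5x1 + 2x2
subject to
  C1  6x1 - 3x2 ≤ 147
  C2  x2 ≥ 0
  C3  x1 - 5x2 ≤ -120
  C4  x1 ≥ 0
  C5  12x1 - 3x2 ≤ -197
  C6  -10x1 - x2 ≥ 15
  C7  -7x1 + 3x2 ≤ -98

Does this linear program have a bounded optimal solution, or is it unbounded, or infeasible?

infeasible

The boundaries -10x1 - x2 = 15 and -7x1 + 3x2 = -98 meet at (53/37, -1085/37), but that point violates x2 ≥ 0. Every candidate vertex is excluded by some other constraint, so the feasible region is empty.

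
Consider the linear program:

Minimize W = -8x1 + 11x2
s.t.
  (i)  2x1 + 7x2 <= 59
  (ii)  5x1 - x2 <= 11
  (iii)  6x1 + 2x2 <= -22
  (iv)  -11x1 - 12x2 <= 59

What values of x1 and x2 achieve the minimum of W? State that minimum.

x1 = -73/25, x2 = -56/25, minimum W = -32/25

Vertices and W = -8x1 + 11x2:
  (-136/19, 199/19) → W = 3277/19
  (-1121/53, 767/53) → W = 17405/53
  (-73/25, -56/25) → W = -32/25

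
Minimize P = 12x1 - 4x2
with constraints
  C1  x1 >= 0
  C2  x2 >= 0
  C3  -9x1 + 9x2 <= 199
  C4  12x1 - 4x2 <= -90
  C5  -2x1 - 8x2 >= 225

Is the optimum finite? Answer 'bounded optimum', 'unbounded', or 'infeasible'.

The boundaries 12x1 - 4x2 = -90 and -2x1 - 8x2 = 225 meet at (-405/26, -315/13), but that point violates x1 ≥ 0. Every candidate vertex is excluded by some other constraint, so the feasible region is empty.

infeasible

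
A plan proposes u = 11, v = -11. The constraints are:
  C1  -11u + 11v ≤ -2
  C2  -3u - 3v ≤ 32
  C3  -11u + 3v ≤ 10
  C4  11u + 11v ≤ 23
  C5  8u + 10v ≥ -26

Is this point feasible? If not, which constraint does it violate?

C1: -242 ≤ -2 ✓
C2: 0 ≤ 32 ✓
C3: -154 ≤ 10 ✓
C4: 0 ≤ 23 ✓
C5: -22 ≥ -26 ✓

feasible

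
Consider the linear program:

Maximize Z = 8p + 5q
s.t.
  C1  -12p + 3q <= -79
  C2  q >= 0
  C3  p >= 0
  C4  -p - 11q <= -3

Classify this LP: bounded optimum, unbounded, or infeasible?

unbounded

From the feasible point (79/12, 0), moving in the direction (1, 0) keeps every constraint satisfied while Z increases without bound.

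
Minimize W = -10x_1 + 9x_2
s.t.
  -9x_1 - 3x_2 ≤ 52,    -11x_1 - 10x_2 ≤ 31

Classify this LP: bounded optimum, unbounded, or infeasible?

unbounded

From the feasible point (-427/57, 293/57), moving in the direction (10, -11) keeps every constraint satisfied while W decreases without bound.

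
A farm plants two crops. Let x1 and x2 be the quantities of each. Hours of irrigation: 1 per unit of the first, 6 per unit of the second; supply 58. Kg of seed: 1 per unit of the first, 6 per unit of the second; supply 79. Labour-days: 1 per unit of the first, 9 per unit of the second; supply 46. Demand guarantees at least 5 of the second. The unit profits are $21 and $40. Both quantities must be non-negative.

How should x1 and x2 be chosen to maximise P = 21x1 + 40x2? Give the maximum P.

x1 = 1, x2 = 5, maximum P = 221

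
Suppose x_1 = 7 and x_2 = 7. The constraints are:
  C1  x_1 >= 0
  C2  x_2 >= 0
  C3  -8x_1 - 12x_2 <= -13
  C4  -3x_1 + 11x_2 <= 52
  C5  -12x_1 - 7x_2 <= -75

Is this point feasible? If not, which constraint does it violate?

not feasible — violates C4

Constraint C4: -3x_1 + 11x_2 = 56, which is not ≤ 52. All other constraints are satisfied.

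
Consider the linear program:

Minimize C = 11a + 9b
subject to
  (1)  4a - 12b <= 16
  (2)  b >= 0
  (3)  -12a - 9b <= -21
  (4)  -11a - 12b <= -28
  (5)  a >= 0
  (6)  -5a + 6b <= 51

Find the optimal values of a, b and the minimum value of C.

a = 0, b = 7/3, minimum C = 21

Extreme points and C = 11a + 9b:
  (4, 0) → C = 44
  (28/11, 0) → C = 28
  (0, 7/3) → C = 21
  (0, 17/2) → C = 153/2
The feasible region is unbounded (it extends along (3, 1), (6, 5)), but C strictly increases along every unbounded feasible direction, so there is no improving ray and the minimum is attained at a vertex.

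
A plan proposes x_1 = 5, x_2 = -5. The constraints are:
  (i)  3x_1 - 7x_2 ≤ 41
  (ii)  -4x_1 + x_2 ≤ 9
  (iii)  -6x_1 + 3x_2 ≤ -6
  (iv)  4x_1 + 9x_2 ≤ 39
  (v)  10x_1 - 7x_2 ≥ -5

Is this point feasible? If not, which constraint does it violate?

not feasible — violates (i)

Constraint (i): 3x_1 - 7x_2 = 50, which is not ≤ 41. All other constraints are satisfied.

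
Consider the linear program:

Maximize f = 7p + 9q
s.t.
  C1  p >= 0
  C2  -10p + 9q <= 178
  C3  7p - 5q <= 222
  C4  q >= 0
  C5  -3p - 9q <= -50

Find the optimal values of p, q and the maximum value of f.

p = 2888/13, q = 3466/13, maximum f = 51410/13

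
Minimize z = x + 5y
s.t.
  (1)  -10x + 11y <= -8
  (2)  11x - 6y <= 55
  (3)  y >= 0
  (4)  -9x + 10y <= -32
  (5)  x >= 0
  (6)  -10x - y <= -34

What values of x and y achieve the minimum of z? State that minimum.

At the optimal vertex, y = 0 and -9x + 10y = -32.
Solving simultaneously gives x = 32/9, y = 0.

x = 32/9, y = 0, minimum z = 32/9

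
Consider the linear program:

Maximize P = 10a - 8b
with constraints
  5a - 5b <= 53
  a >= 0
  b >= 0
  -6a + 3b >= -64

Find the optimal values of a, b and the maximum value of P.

Corner points and P = 10a - 8b:
  (53/5, 0) → P = 106
  (161/15, 2/15) → P = 1594/15
  (0, 0) → P = 0
The feasible region is unbounded (it extends along (0, 1), (1, 2)), but P strictly decreases along every unbounded feasible direction, so there is no improving ray and the maximum is attained at a vertex.

a = 161/15, b = 2/15, maximum P = 1594/15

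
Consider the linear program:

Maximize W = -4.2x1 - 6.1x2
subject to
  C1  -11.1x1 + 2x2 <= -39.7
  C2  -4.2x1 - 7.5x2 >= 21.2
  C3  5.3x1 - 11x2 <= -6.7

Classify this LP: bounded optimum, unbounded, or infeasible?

infeasible

The boundaries -11.1x1 + 2x2 = -39.7 and -4.2x1 - 7.5x2 = 21.2 meet at (5107/1833, -13402/3055), but that point violates 5.3x1 - 11x2 ≤ -6.7. Every candidate vertex is excluded by some other constraint, so the feasible region is empty.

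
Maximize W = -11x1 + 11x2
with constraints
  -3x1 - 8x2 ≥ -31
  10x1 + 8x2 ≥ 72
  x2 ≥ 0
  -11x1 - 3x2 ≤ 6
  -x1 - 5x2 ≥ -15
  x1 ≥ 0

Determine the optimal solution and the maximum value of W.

At the optimal vertex, -3x1 - 8x2 = -31 and 10x1 + 8x2 = 72.
Solving simultaneously gives x1 = 41/7, x2 = 47/28.

x1 = 41/7, x2 = 47/28, maximum W = -1287/28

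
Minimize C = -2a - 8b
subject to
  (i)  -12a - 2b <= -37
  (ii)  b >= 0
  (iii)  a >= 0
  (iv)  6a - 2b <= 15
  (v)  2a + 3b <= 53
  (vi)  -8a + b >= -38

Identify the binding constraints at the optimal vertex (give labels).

Extreme points and C = -2a - 8b:
  (26/9, 7/6) → C = -136/9
  (5/32, 281/16) → C = -2253/16
  (61/10, 54/5) → C = -493/5
  (167/26, 174/13) → C = -1559/13

The minimum is at (5/32, 281/16). Substituting into each constraint, equality holds for (i) and (v); the remaining constraints have slack.

(i) and (v)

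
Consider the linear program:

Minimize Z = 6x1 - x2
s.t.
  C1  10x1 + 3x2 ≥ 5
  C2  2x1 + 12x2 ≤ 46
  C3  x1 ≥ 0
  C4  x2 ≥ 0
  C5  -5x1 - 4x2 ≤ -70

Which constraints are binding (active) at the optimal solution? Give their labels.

Corner points and Z = 6x1 - x2:
  (23, 0) → Z = 138
  (164/13, 45/26) → Z = 1923/26
  (14, 0) → Z = 84

The minimum is at (164/13, 45/26). Substituting into each constraint, equality holds for C2 and C5; the remaining constraints have slack.

C2 and C5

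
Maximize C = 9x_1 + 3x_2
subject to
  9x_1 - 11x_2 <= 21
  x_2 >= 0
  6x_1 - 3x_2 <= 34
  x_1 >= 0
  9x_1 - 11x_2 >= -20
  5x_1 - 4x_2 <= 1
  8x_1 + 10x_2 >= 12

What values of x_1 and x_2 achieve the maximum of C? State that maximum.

Vertices and C = 9x_1 + 3x_2:
  (0, 20/11) → C = 60/11
  (0, 6/5) → C = 18/5
  (91/19, 109/19) → C = 1146/19
  (29/41, 26/41) → C = 339/41

x_1 = 91/19, x_2 = 109/19, maximum C = 1146/19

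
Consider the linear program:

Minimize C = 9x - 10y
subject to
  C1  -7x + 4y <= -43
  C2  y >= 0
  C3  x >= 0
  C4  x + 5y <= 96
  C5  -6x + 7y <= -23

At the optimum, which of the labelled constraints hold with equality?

Extreme points and C = 9x - 10y:
  (43/7, 0) → C = 387/7
  (209/25, 97/25) → C = 911/25
  (96, 0) → C = 864
  (787/37, 553/37) → C = 1553/37

The minimum is at (209/25, 97/25). Substituting into each constraint, equality holds for C1 and C5; the remaining constraints have slack.

C1 and C5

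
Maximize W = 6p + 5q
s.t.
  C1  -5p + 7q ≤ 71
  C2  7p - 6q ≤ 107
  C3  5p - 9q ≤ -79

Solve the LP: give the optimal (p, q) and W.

p = 1175/19, q = 1032/19, maximum W = 12210/19

Extreme points and W = 6p + 5q:
  (1175/19, 1032/19) → W = 12210/19
  (-43/5, 4) → W = -158/5
  (479/11, 1088/33) → W = 14062/33

The optimum lies where -5p + 7q = 71 and 7p - 6q = 107.
Solving simultaneously gives p = 1175/19, q = 1032/19.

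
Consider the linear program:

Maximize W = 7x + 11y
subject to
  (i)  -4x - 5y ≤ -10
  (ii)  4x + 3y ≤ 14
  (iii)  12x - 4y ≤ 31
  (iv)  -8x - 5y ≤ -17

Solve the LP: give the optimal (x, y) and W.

x = -19/4, y = 11, maximum W = 351/4

Vertices and W = 7x + 11y:
  (195/76, -1/19) → W = 1321/76
  (7/4, 3/5) → W = 377/20
  (149/52, 11/13) → W = 1527/52
  (-19/4, 11) → W = 351/4

The optimum lies where 4x + 3y = 14 and -8x - 5y = -17.
Solving simultaneously gives x = -19/4, y = 11.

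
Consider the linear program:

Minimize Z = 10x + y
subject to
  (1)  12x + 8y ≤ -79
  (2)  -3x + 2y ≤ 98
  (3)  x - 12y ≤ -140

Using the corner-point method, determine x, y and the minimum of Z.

x = -448/17, y = 161/17, minimum Z = -4319/17

Vertices and Z = 10x + y:
  (-157/8, 313/16) → Z = -2827/16
  (-517/38, 1601/152) → Z = -19079/152
  (-448/17, 161/17) → Z = -4319/17

The optimum lies where -3x + 2y = 98 and x - 12y = -140.
Solving simultaneously gives x = -448/17, y = 161/17.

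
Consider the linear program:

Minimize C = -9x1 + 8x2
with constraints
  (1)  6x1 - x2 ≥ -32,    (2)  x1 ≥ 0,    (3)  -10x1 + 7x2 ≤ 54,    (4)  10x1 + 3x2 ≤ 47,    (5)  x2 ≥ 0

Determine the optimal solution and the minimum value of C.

Vertices and C = -9x1 + 8x2:
  (0, 54/7) → C = 432/7
  (0, 0) → C = 0
  (167/100, 101/10) → C = 6577/100
  (47/10, 0) → C = -423/10

The optimum lies where 10x1 + 3x2 = 47 and x2 = 0.
Solving simultaneously gives x1 = 47/10, x2 = 0.

x1 = 47/10, x2 = 0, minimum C = -423/10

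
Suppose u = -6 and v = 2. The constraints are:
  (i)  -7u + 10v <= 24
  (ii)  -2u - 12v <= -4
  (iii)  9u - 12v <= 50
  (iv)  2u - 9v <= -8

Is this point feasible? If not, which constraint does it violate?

not feasible — violates (i)

Constraint (i): -7u + 10v = 62, which is not ≤ 24. All other constraints are satisfied.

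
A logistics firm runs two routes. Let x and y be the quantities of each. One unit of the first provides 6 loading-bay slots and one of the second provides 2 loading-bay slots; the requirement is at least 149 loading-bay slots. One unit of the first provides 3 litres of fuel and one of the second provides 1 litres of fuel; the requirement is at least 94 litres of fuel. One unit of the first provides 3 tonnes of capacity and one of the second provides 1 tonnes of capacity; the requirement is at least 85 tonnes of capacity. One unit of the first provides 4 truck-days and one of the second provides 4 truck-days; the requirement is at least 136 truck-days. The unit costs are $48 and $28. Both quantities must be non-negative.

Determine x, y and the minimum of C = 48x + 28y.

Extreme points and C = 48x + 28y:
  (0, 94) → C = 2632
  (34, 0) → C = 1632
  (30, 4) → C = 1552
The feasible region is unbounded (it extends along (0, 1), (1, 0)), but C strictly increases along every unbounded feasible direction, so there is no improving ray and the minimum is attained at a vertex.

The optimum lies where 3x + y = 94 and 4x + 4y = 136.
Solving simultaneously gives x = 30, y = 4.

x = 30, y = 4, minimum C = 1552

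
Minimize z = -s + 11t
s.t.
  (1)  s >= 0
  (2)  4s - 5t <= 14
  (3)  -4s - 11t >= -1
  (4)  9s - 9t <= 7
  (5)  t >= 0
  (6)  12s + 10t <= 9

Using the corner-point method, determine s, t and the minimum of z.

s = 1/4, t = 0, minimum z = -1/4

Extreme points and z = -s + 11t:
  (0, 1/11) → z = 1
  (0, 0) → z = 0
  (1/4, 0) → z = -1/4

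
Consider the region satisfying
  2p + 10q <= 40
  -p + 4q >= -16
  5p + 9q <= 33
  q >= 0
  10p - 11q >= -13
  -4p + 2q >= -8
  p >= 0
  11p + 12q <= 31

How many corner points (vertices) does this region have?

5

Of the 28 pairwise boundary intersections, those satisfying every inequality are:
  (2, 0)
  (0, 0)
  (0, 13/11)
  (185/241, 453/241)
  (79/35, 18/35)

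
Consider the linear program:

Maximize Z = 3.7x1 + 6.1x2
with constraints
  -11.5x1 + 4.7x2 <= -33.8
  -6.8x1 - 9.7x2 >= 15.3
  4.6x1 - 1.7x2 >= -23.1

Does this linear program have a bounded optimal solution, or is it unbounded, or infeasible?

Vertices and Z = 3.7x1 + 6.1x2:
  (25595/14351, -40579/14351) → Z = -764152/71755
  (-16603/207, -1831/9) → Z = -530534/345
The feasible region has finitely many vertices and no improving ray; the maximum is -764152/71755 at (25595/14351, -40579/14351).

bounded optimum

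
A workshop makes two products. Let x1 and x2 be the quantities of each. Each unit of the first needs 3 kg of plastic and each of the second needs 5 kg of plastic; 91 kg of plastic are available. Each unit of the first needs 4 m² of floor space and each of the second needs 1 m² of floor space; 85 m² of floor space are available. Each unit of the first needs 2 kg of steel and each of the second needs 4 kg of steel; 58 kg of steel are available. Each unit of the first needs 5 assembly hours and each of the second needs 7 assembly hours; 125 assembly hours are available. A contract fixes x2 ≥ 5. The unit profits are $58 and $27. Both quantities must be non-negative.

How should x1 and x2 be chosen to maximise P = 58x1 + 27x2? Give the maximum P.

Vertices and P = 58x1 + 27x2:
  (0, 29/2) → P = 783/2
  (0, 5) → P = 135
  (47/3, 20/3) → P = 3266/3
  (18, 5) → P = 1179

The binding constraints are 5x1 + 7x2 = 125 and x2 = 5.
Solving simultaneously gives x1 = 18, x2 = 5.

x1 = 18, x2 = 5, maximum P = 1179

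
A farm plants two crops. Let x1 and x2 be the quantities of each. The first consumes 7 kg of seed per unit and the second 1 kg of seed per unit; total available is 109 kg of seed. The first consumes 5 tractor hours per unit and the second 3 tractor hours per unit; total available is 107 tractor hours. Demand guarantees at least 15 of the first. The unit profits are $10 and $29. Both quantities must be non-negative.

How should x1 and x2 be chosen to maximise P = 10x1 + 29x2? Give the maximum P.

Feasible corners and P = 10x1 + 29x2:
  (109/7, 0) → P = 1090/7
  (15, 0) → P = 150
  (15, 4) → P = 266

At the optimal vertex, 7x1 + x2 = 109 and x1 = 15.
Solving simultaneously gives x1 = 15, x2 = 4.

x1 = 15, x2 = 4, maximum P = 266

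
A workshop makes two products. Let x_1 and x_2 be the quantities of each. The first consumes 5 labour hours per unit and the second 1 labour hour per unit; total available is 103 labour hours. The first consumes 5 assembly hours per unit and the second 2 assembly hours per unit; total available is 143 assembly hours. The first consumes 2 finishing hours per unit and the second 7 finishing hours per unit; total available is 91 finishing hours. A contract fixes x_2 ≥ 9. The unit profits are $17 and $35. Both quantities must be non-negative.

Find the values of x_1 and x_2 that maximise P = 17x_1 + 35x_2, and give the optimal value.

x_1 = 14, x_2 = 9, maximum P = 553

Extreme points and P = 17x_1 + 35x_2:
  (0, 13) → P = 455
  (0, 9) → P = 315
  (14, 9) → P = 553

The binding constraints are 2x_1 + 7x_2 = 91 and x_2 = 9.
Solving simultaneously gives x_1 = 14, x_2 = 9.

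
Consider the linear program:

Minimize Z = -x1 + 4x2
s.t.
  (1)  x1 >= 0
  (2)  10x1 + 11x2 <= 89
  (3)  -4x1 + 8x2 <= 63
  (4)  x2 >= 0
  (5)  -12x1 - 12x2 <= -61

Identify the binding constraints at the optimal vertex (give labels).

Vertices and Z = -x1 + 4x2:
  (0, 63/8) → Z = 63/2
  (0, 61/12) → Z = 61/3
  (19/124, 493/62) → Z = 3925/124
  (89/10, 0) → Z = -89/10
  (61/12, 0) → Z = -61/12

The minimum is at (89/10, 0). Substituting into each constraint, equality holds for (2) and (4); the remaining constraints have slack.

(2) and (4)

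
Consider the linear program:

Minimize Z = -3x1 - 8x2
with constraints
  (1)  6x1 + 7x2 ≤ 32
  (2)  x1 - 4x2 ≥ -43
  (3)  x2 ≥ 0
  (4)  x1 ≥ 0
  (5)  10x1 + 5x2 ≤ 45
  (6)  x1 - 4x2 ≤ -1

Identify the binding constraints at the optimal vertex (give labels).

(1) and (4)

Vertices and Z = -3x1 - 8x2:
  (0, 32/7) → Z = -256/7
  (31/8, 5/4) → Z = -173/8
  (0, 1/4) → Z = -2
  (35/9, 11/9) → Z = -193/9

The minimum is at (0, 32/7). Substituting into each constraint, equality holds for (1) and (4); the remaining constraints have slack.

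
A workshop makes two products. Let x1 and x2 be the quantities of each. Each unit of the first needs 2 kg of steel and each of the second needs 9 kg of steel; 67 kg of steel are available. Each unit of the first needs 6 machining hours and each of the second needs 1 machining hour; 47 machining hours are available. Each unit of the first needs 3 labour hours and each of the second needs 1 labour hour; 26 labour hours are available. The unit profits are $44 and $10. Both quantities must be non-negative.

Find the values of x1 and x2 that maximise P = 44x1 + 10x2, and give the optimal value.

Corner points and P = 44x1 + 10x2:
  (0, 0) → P = 0
  (0, 67/9) → P = 670/9
  (47/6, 0) → P = 1034/3
  (167/25, 149/25) → P = 8838/25
  (7, 5) → P = 358

The optimum lies where 6x1 + x2 = 47 and 3x1 + x2 = 26.
Solving simultaneously gives x1 = 7, x2 = 5.

x1 = 7, x2 = 5, maximum P = 358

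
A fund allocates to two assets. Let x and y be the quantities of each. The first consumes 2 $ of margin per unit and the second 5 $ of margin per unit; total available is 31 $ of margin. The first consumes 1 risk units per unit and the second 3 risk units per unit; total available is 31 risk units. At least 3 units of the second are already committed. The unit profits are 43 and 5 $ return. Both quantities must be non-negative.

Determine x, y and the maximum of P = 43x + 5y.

Feasible corners and P = 43x + 5y:
  (0, 31/5) → P = 31
  (0, 3) → P = 15
  (8, 3) → P = 359

The optimum lies where 2x + 5y = 31 and y = 3.
Solving simultaneously gives x = 8, y = 3.

x = 8, y = 3, maximum P = 359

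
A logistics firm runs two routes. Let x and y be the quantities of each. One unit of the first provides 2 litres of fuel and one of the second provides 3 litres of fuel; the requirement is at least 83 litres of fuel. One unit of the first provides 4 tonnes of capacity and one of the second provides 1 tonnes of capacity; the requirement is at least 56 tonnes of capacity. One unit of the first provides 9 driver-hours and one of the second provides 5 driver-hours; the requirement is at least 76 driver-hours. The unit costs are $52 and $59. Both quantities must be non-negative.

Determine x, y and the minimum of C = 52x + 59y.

Vertices and C = 52x + 59y:
  (0, 56) → C = 3304
  (83/2, 0) → C = 2158
  (17/2, 22) → C = 1740
The feasible region is unbounded (it extends along (0, 1), (1, 0)), but C strictly increases along every unbounded feasible direction, so there is no improving ray and the minimum is attained at a vertex.

At the optimal vertex, 2x + 3y = 83 and 4x + y = 56.
Solving simultaneously gives x = 17/2, y = 22.

x = 17/2, y = 22, minimum C = 1740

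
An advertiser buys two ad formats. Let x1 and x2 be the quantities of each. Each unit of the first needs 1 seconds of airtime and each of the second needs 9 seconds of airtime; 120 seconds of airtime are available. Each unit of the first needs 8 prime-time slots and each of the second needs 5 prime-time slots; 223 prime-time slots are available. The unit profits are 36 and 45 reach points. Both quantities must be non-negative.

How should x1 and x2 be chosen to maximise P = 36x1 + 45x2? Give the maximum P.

Corner points and P = 36x1 + 45x2:
  (0, 0) → P = 0
  (0, 40/3) → P = 600
  (223/8, 0) → P = 2007/2
  (21, 11) → P = 1251

x1 = 21, x2 = 11, maximum P = 1251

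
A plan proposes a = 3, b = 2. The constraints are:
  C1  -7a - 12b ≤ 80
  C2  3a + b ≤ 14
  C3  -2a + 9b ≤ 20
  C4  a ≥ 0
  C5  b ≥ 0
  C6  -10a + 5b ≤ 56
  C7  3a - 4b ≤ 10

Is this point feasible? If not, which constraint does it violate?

feasible

C1: -45 ≤ 80 ✓
C2: 11 ≤ 14 ✓
C3: 12 ≤ 20 ✓
C4: 3 ≥ 0 ✓
C5: 2 ≥ 0 ✓
C6: -20 ≤ 56 ✓
C7: 1 ≤ 10 ✓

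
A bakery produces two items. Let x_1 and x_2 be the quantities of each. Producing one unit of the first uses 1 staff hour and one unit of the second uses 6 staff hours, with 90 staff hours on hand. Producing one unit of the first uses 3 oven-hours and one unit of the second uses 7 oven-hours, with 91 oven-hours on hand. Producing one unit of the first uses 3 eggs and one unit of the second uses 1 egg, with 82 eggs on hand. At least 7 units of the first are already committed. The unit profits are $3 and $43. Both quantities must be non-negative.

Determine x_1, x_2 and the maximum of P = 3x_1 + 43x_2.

Feasible corners and P = 3x_1 + 43x_2:
  (82/3, 0) → P = 82
  (7, 0) → P = 21
  (161/6, 3/2) → P = 145
  (7, 10) → P = 451

x_1 = 7, x_2 = 10, maximum P = 451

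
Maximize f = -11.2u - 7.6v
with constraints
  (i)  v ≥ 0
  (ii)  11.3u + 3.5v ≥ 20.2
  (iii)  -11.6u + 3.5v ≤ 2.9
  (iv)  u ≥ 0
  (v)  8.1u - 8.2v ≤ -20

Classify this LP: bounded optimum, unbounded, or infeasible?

Vertices and f = -11.2u - 7.6v:
  (173/229, 26709/8015) → f = -1354022/40075
  (9564/12101, 38962/12101) → f = -403228/12101
The feasible region has finitely many vertices and no improving ray; the maximum is -403228/12101 at (9564/12101, 38962/12101).

bounded optimum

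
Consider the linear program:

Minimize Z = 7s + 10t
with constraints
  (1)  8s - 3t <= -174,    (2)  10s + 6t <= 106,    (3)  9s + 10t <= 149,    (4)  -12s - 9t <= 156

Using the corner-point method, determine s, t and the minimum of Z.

Vertices and Z = 7s + 10t:
  (-1293/107, 2758/107) → Z = 18529/107
  (-113/6, 70/9) → Z = -973/18
  (-967/13, 1064/13) → Z = 3871/13

s = -113/6, t = 70/9, minimum Z = -973/18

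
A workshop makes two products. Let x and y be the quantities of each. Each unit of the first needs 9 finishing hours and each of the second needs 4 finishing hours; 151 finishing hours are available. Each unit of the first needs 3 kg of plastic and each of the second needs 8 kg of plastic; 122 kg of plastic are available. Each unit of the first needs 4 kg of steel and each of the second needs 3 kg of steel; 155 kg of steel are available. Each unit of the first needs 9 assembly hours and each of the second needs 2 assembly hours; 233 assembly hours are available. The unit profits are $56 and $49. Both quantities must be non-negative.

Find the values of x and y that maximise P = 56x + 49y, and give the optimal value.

At the optimal vertex, 9x + 4y = 151 and 3x + 8y = 122.
Solving simultaneously gives x = 12, y = 43/4.

x = 12, y = 43/4, maximum P = 4795/4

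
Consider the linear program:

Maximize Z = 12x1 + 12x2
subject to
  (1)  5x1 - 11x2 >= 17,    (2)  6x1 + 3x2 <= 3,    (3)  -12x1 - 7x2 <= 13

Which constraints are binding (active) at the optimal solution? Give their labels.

Extreme points and Z = 12x1 + 12x2:
  (28/27, -29/27) → Z = -4/9
  (-24/167, -269/167) → Z = -3516/167
  (10, -19) → Z = -108

The maximum is at (28/27, -29/27). Substituting into each constraint, equality holds for (1) and (2); the remaining constraints have slack.

(1) and (2)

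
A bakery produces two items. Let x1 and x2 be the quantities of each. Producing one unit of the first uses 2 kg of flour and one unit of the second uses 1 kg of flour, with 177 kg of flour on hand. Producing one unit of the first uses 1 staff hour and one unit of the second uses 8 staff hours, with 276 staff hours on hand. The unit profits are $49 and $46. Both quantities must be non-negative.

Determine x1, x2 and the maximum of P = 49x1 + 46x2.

x1 = 76, x2 = 25, maximum P = 4874

Extreme points and P = 49x1 + 46x2:
  (0, 0) → P = 0
  (0, 69/2) → P = 1587
  (177/2, 0) → P = 8673/2
  (76, 25) → P = 4874

The optimum lies where 2x1 + x2 = 177 and x1 + 8x2 = 276.
Solving simultaneously gives x1 = 76, x2 = 25.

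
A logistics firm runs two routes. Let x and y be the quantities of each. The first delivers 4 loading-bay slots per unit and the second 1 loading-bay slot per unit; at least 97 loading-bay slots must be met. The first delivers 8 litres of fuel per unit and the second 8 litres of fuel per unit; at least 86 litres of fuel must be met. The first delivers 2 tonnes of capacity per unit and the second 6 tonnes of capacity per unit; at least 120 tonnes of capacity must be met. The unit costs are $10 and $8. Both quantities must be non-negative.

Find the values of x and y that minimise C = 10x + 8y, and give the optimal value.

x = 21, y = 13, minimum C = 314

Vertices and C = 10x + 8y:
  (0, 97) → C = 776
  (60, 0) → C = 600
  (21, 13) → C = 314
The feasible region is unbounded (it extends along (0, 1), (1, 0)), but C strictly increases along every unbounded feasible direction, so there is no improving ray and the minimum is attained at a vertex.

The optimum lies where 4x + y = 97 and 2x + 6y = 120.
Solving simultaneously gives x = 21, y = 13.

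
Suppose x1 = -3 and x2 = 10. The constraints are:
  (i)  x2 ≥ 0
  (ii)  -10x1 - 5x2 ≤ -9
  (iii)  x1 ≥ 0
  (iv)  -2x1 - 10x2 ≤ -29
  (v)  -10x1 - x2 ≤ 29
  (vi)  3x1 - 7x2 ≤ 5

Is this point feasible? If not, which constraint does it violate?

not feasible — violates (iii)

Constraint (iii): x1 = -3, which is not ≥ 0. All other constraints are satisfied.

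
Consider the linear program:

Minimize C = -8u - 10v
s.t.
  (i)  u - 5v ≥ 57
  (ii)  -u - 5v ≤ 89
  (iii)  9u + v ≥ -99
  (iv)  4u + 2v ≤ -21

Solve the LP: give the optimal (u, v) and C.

Extreme points and C = -8u - 10v:
  (-219/23, -306/23) → C = 4812/23
  (9/22, -249/22) → C = 1209/11
  (-203/22, -351/22) → C = 2567/11
  (73/18, -335/18) → C = 461/3

At the optimal vertex, u - 5v = 57 and 4u + 2v = -21.
Solving simultaneously gives u = 9/22, v = -249/22.

u = 9/22, v = -249/22, minimum C = 1209/11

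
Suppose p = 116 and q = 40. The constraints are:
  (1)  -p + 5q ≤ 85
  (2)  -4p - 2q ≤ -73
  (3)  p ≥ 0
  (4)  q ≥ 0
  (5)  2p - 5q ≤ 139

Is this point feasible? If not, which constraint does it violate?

(1): 84 ≤ 85 ✓
(2): -544 ≤ -73 ✓
(3): 116 ≥ 0 ✓
(4): 40 ≥ 0 ✓
(5): 32 ≤ 139 ✓

feasible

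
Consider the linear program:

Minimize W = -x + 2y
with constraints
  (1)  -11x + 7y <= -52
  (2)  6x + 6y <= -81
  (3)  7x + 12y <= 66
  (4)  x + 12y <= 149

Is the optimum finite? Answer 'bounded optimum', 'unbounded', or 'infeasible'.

unbounded

From the feasible point (-85/36, -401/36), moving in the direction (-7, -11) keeps every constraint satisfied while W decreases without bound.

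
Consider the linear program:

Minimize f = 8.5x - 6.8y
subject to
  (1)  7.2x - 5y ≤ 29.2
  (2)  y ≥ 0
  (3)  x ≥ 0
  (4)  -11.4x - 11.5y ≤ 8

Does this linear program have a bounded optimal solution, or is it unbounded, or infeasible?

From the feasible point (73/18, 0), moving in the direction (0, 1) keeps every constraint satisfied while f decreases without bound.

unbounded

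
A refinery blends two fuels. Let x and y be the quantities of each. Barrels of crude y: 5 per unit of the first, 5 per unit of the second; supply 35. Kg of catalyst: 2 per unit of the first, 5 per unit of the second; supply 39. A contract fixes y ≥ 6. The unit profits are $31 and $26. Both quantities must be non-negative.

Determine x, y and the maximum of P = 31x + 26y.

x = 1, y = 6, maximum P = 187

Vertices and P = 31x + 26y:
  (0, 7) → P = 182
  (0, 6) → P = 156
  (1, 6) → P = 187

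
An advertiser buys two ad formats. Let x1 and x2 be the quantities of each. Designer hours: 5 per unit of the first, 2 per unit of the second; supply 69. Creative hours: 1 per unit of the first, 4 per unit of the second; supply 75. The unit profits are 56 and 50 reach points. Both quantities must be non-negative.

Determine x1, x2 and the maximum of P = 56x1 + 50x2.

Extreme points and P = 56x1 + 50x2:
  (0, 0) → P = 0
  (0, 75/4) → P = 1875/2
  (69/5, 0) → P = 3864/5
  (7, 17) → P = 1242

At the optimal vertex, 5x1 + 2x2 = 69 and x1 + 4x2 = 75.
Solving simultaneously gives x1 = 7, x2 = 17.

x1 = 7, x2 = 17, maximum P = 1242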